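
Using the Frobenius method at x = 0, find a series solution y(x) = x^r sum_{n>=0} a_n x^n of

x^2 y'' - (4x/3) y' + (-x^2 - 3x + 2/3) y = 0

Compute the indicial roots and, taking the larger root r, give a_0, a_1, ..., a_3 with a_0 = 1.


Write in Frobenius form y'' + (p(x)/x) y' + (q(x)/x^2) y = 0:
  p(x) = -4/3,  q(x) = -x^2 - 3x + 2/3.
Indicial equation: r(r-1) + (-4/3) r + (2/3) = 0 -> roots r_1 = 2, r_2 = 1/3.
Take r = r_1 = 2. Let y(x) = x^r sum_{n>=0} a_n x^n with a_0 = 1.
Substitute y = x^r sum a_n x^n and match x^{r+n}. The recurrence is
  D(n) a_n - 3 a_{n-1} - 1 a_{n-2} = 0,  where D(n) = (r+n)(r+n-1) + (-4/3)(r+n) + (2/3).
  a_n = [3 a_{n-1} + 1 a_{n-2}] / D(n).
Since the indicial polynomial factors as (r - r_1)(r - r_2), D(n) = (r_1 + n - r_1)(r_1 + n - r_2) = n(n + 5/3).
Evaluating step by step (a_0 = 1):
  n = 1: D(1) = 1(1 + 5/3) = 8/3; numerator = 3(1) = 3; a_1 = (3)/(8/3) = 9/8
  n = 2: D(2) = 2(2 + 5/3) = 22/3; numerator = 3(9/8) + 1(1) = 35/8; a_2 = (35/8)/(22/3) = 105/176
  n = 3: D(3) = 3(3 + 5/3) = 14; numerator = 3(105/176) + 1(9/8) = 513/176; a_3 = (513/176)/(14) = 513/2464

r = 2; a_0 = 1; a_1 = 9/8; a_2 = 105/176; a_3 = 513/2464


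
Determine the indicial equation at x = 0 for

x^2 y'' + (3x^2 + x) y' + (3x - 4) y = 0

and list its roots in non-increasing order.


Divide by x^2 to reach normal form y'' + P_1(x) y' + P_2(x) y = 0 with P_1(x) = 3 + 1/x and P_2(x) = 3/x - 4/x^2.
x = 0 is a singular point because the y'-coefficient 3 + 1/x has a pole at x = 0 and the y-coefficient 3/x - 4/x^2 has a pole at x = 0.
It is a regular singular point because x P_1(x) = p(x) = 3x + 1 and x^2 P_2(x) = q(x) = 3x - 4 are polynomials, hence analytic at x = 0.
p(0) = 1,  q(0) = -4.
Indicial equation: r(r-1) + p(0) r + q(0) = 0, i.e. r^2 + (p(0) - 1) r + q(0) = 0, i.e. r^2 - 4 = 0.
Discriminant: (0)^2 - 4(-4) = 16, so r = (0 ± 4)/2.
Solving: r_1 = 2, r_2 = -2.

indicial: r^2 - 4 = 0; roots r_1 = 2, r_2 = -2


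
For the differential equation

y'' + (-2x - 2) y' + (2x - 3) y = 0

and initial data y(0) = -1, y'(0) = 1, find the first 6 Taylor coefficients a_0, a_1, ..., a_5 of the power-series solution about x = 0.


Ansatz: y(x) = sum_{n>=0} a_n x^n, so y'(x) = sum_{n>=1} n a_n x^(n-1) and y''(x) = sum_{n>=2} n(n-1) a_n x^(n-2).
Substitute into P(x) y'' + Q(x) y' + R(x) y = 0 with P(x) = 1, Q(x) = -2x - 2, R(x) = 2x - 3, and match powers of x.
Initial conditions: a_0 = -1, a_1 = 1.
Setting the coefficient of each power of x to zero and solving order by order (substituting the coefficients already found):
  x^0: 2 a_2 - 2 a_1 - 3 a_0 = 0  ->  2 a_2 = 2 a_1 + 3 a_0 = -1  ->  a_2 = -1/2
  x^1: 6 a_3 - 4 a_2 - 5 a_1 + 2 a_0 = 0  ->  6 a_3 = 4 a_2 + 5 a_1 - 2 a_0 = 5  ->  a_3 = 5/6
  x^2: 12 a_4 - 6 a_3 - 7 a_2 + 2 a_1 = 0  ->  12 a_4 = 6 a_3 + 7 a_2 - 2 a_1 = -1/2  ->  a_4 = -1/24
  x^3: 20 a_5 - 8 a_4 - 9 a_3 + 2 a_2 = 0  ->  20 a_5 = 8 a_4 + 9 a_3 - 2 a_2 = 49/6  ->  a_5 = 49/120
Truncated series: y(x) = -1 + x - (1/2) x^2 + (5/6) x^3 - (1/24) x^4 + (49/120) x^5 + O(x^6).

a_0 = -1; a_1 = 1; a_2 = -1/2; a_3 = 5/6; a_4 = -1/24; a_5 = 49/120


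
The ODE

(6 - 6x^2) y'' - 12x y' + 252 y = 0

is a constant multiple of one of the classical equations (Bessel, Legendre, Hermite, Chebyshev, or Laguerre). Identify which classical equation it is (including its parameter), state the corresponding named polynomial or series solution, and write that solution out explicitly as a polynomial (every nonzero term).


All three coefficients share the factor 6; dividing through by 6 gives  (1 - x^2) y'' - 2x y' + 42 y = 0.
This matches the Legendre equation (1 - x^2) y'' - 2x y' + n(n+1) y = 0 (note the -2x y' term) with n(n+1) = 42, so n = 6; the polynomial solution is P_6(x).
With y = sum_k a_k x^k, matching x^k gives (k+2)(k+1) a_{k+2} = [k(k+1) - n(n+1)] a_k = (k - 6)(k + 7) a_k. The right side vanishes at k = 6, so the series with the parity of 6 terminates at degree 6.
Standard normalization (P_n(1) = 1): leading coefficient (2n)!/(2^n (n!)^2) = 479001600/(64*518400) = 231/16, so a_6 = 231/16. Work downward with a_k = (k+1)(k+2) a_{k+2} / ((k - 6)(k + 7)):
  a_4 = (5)(6)(231/16) / ((4 - 6)(4 + 7)) = (3465/8)/(-22) = -315/16
  a_2 = (3)(4)(-315/16) / ((2 - 6)(2 + 7)) = (-945/4)/(-36) = 105/16
  a_0 = (1)(2)(105/16) / ((0 - 6)(0 + 7)) = (105/8)/(-42) = -5/16
Hence P_6(x) = 231 x^6/16 - 315 x^4/16 + 105 x^2/16 - 5/16.

P_6(x); series = 231 x^6/16 - 315 x^4/16 + 105 x^2/16 - 5/16


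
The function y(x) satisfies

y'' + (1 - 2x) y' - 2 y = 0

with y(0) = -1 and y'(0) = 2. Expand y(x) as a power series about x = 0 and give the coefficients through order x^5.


Ansatz: y(x) = sum_{n>=0} a_n x^n, so y'(x) = sum_{n>=1} n a_n x^(n-1) and y''(x) = sum_{n>=2} n(n-1) a_n x^(n-2).
Substitute into P(x) y'' + Q(x) y' + R(x) y = 0 with P(x) = 1, Q(x) = 1 - 2x, R(x) = -2, and match powers of x.
Initial conditions: a_0 = -1, a_1 = 2.
Setting the coefficient of each power of x to zero and solving order by order (substituting the coefficients already found):
  x^0: 2 a_2 + a_1 - 2 a_0 = 0  ->  2 a_2 = -a_1 + 2 a_0 = -4  ->  a_2 = -2
  x^1: 6 a_3 + 2 a_2 - 4 a_1 = 0  ->  6 a_3 = -2 a_2 + 4 a_1 = 12  ->  a_3 = 2
  x^2: 12 a_4 + 3 a_3 - 6 a_2 = 0  ->  12 a_4 = -3 a_3 + 6 a_2 = -18  ->  a_4 = -3/2
  x^3: 20 a_5 + 4 a_4 - 8 a_3 = 0  ->  20 a_5 = -4 a_4 + 8 a_3 = 22  ->  a_5 = 11/10
Truncated series: y(x) = -1 + 2 x - 2 x^2 + 2 x^3 - (3/2) x^4 + (11/10) x^5 + O(x^6).

a_0 = -1; a_1 = 2; a_2 = -2; a_3 = 2; a_4 = -3/2; a_5 = 11/10


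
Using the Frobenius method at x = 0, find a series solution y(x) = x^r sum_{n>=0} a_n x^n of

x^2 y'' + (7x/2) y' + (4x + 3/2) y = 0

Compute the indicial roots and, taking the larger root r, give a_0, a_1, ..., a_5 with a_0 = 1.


Write in Frobenius form y'' + (p(x)/x) y' + (q(x)/x^2) y = 0:
  p(x) = 7/2,  q(x) = 4x + 3/2.
Indicial equation: r(r-1) + (7/2) r + (3/2) = 0 -> roots r_1 = -1, r_2 = -3/2.
Take r = r_1 = -1. Let y(x) = x^r sum_{n>=0} a_n x^n with a_0 = 1.
Substitute y = x^r sum a_n x^n and match x^{r+n}. The recurrence is
  D(n) a_n + 4 a_{n-1} = 0,  where D(n) = (r+n)(r+n-1) + (7/2)(r+n) + (3/2).
  a_n = -4 / D(n) * a_{n-1}.
Since the indicial polynomial factors as (r - r_1)(r - r_2), D(n) = (r_1 + n - r_1)(r_1 + n - r_2) = n(n + 1/2).
Evaluating step by step (a_0 = 1):
  n = 1: D(1) = 1(1 + 1/2) = 3/2; numerator = -4(1) = -4; a_1 = (-4)/(3/2) = -8/3
  n = 2: D(2) = 2(2 + 1/2) = 5; numerator = -4(-8/3) = 32/3; a_2 = (32/3)/(5) = 32/15
  n = 3: D(3) = 3(3 + 1/2) = 21/2; numerator = -4(32/15) = -128/15; a_3 = (-128/15)/(21/2) = -256/315
  n = 4: D(4) = 4(4 + 1/2) = 18; numerator = -4(-256/315) = 1024/315; a_4 = (1024/315)/(18) = 512/2835
  n = 5: D(5) = 5(5 + 1/2) = 55/2; numerator = -4(512/2835) = -2048/2835; a_5 = (-2048/2835)/(55/2) = -4096/155925

r = -1; a_0 = 1; a_1 = -8/3; a_2 = 32/15; a_3 = -256/315; a_4 = 512/2835; a_5 = -4096/155925


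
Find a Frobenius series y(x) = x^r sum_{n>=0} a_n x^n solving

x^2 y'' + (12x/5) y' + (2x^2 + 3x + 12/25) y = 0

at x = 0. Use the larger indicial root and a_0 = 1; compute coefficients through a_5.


Write in Frobenius form y'' + (p(x)/x) y' + (q(x)/x^2) y = 0:
  p(x) = 12/5,  q(x) = 2x^2 + 3x + 12/25.
Indicial equation: r(r-1) + (12/5) r + (12/25) = 0 -> roots r_1 = -3/5, r_2 = -4/5.
Take r = r_1 = -3/5. Let y(x) = x^r sum_{n>=0} a_n x^n with a_0 = 1.
Substitute y = x^r sum a_n x^n and match x^{r+n}. The recurrence is
  D(n) a_n + 3 a_{n-1} + 2 a_{n-2} = 0,  where D(n) = (r+n)(r+n-1) + (12/5)(r+n) + (12/25).
  a_n = [-3 a_{n-1} - 2 a_{n-2}] / D(n).
Since the indicial polynomial factors as (r - r_1)(r - r_2), D(n) = (r_1 + n - r_1)(r_1 + n - r_2) = n(n + 1/5).
Evaluating step by step (a_0 = 1):
  n = 1: D(1) = 1(1 + 1/5) = 6/5; numerator = -3(1) = -3; a_1 = (-3)/(6/5) = -5/2
  n = 2: D(2) = 2(2 + 1/5) = 22/5; numerator = -3(-5/2) - 2(1) = 11/2; a_2 = (11/2)/(22/5) = 5/4
  n = 3: D(3) = 3(3 + 1/5) = 48/5; numerator = -3(5/4) - 2(-5/2) = 5/4; a_3 = (5/4)/(48/5) = 25/192
  n = 4: D(4) = 4(4 + 1/5) = 84/5; numerator = -3(25/192) - 2(5/4) = -185/64; a_4 = (-185/64)/(84/5) = -925/5376
  n = 5: D(5) = 5(5 + 1/5) = 26; numerator = -3(-925/5376) - 2(25/192) = 1375/5376; a_5 = (1375/5376)/(26) = 1375/139776

r = -3/5; a_0 = 1; a_1 = -5/2; a_2 = 5/4; a_3 = 25/192; a_4 = -925/5376; a_5 = 1375/139776


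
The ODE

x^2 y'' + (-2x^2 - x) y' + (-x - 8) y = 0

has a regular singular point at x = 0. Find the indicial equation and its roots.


Divide by x^2 to reach normal form y'' + P_1(x) y' + P_2(x) y = 0 with P_1(x) = -2 - 1/x and P_2(x) = -1/x - 8/x^2.
x = 0 is a singular point because the y'-coefficient -2 - 1/x has a pole at x = 0 and the y-coefficient -1/x - 8/x^2 has a pole at x = 0.
It is a regular singular point because x P_1(x) = p(x) = -2x - 1 and x^2 P_2(x) = q(x) = -x - 8 are polynomials, hence analytic at x = 0.
p(0) = -1,  q(0) = -8.
Indicial equation: r(r-1) + p(0) r + q(0) = 0, i.e. r^2 + (p(0) - 1) r + q(0) = 0, i.e. r^2 - 2 r - 8 = 0.
Discriminant: (-2)^2 - 4(-8) = 36, so r = (2 ± 6)/2.
Solving: r_1 = 4, r_2 = -2.

indicial: r^2 - 2 r - 8 = 0; roots r_1 = 4, r_2 = -2


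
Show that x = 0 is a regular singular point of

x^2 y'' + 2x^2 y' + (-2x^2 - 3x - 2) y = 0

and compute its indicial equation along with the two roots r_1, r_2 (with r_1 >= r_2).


Divide by x^2 to reach normal form y'' + P_1(x) y' + P_2(x) y = 0 with P_1(x) = 2 and P_2(x) = -2 - 3/x - 2/x^2.
x = 0 is a singular point because the y-coefficient -2 - 3/x - 2/x^2 has a pole at x = 0.
It is a regular singular point because x P_1(x) = p(x) = 2x and x^2 P_2(x) = q(x) = -2x^2 - 3x - 2 are polynomials, hence analytic at x = 0.
p(0) = 0,  q(0) = -2.
Indicial equation: r(r-1) + p(0) r + q(0) = 0, i.e. r^2 + (p(0) - 1) r + q(0) = 0, i.e. r^2 - 1 r - 2 = 0.
Discriminant: (-1)^2 - 4(-2) = 9, so r = (1 ± 3)/2.
Solving: r_1 = 2, r_2 = -1.

indicial: r^2 - 1 r - 2 = 0; roots r_1 = 2, r_2 = -1


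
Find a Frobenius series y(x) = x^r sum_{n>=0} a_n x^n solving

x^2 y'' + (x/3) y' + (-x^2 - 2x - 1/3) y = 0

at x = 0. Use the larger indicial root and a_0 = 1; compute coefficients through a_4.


Write in Frobenius form y'' + (p(x)/x) y' + (q(x)/x^2) y = 0:
  p(x) = 1/3,  q(x) = -x^2 - 2x - 1/3.
Indicial equation: r(r-1) + (1/3) r + (-1/3) = 0 -> roots r_1 = 1, r_2 = -1/3.
Take r = r_1 = 1. Let y(x) = x^r sum_{n>=0} a_n x^n with a_0 = 1.
Substitute y = x^r sum a_n x^n and match x^{r+n}. The recurrence is
  D(n) a_n - 2 a_{n-1} - 1 a_{n-2} = 0,  where D(n) = (r+n)(r+n-1) + (1/3)(r+n) + (-1/3).
  a_n = [2 a_{n-1} + 1 a_{n-2}] / D(n).
Since the indicial polynomial factors as (r - r_1)(r - r_2), D(n) = (r_1 + n - r_1)(r_1 + n - r_2) = n(n + 4/3).
Evaluating step by step (a_0 = 1):
  n = 1: D(1) = 1(1 + 4/3) = 7/3; numerator = 2(1) = 2; a_1 = (2)/(7/3) = 6/7
  n = 2: D(2) = 2(2 + 4/3) = 20/3; numerator = 2(6/7) + 1(1) = 19/7; a_2 = (19/7)/(20/3) = 57/140
  n = 3: D(3) = 3(3 + 4/3) = 13; numerator = 2(57/140) + 1(6/7) = 117/70; a_3 = (117/70)/(13) = 9/70
  n = 4: D(4) = 4(4 + 4/3) = 64/3; numerator = 2(9/70) + 1(57/140) = 93/140; a_4 = (93/140)/(64/3) = 279/8960

r = 1; a_0 = 1; a_1 = 6/7; a_2 = 57/140; a_3 = 9/70; a_4 = 279/8960


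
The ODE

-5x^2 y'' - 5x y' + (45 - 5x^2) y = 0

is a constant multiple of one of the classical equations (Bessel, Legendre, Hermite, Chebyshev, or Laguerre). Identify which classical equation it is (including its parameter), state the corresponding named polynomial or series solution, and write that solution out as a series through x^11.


All three coefficients share the factor -5; dividing through by -5 gives  x^2 y'' + x y' + (x^2 - 9) y = 0.
This matches the Bessel equation x^2 y'' + x y' + (x^2 - nu^2) y = 0 with nu^2 = 9, so nu = 3; the solution bounded at x = 0 is J_3(x).
Frobenius at x = 0: indicial roots ±nu; for r = nu the recurrence k(k + 2nu) c_k = -c_{k-2} gives the standard series J_nu(x) = sum_{k>=0} (-1)^k / (k! (k+nu)!) (x/2)^(2k+nu). Evaluate the first 5 terms:
  k = 0: (-1)^0 / (0! * 3! * 2^3) x^3 = 1/(1*6*8) x^3 = (1/48) x^3
  k = 1: (-1)^1 / (1! * 4! * 2^5) x^5 = -1/(1*24*32) x^5 = (-1/768) x^5
  k = 2: (-1)^2 / (2! * 5! * 2^7) x^7 = 1/(2*120*128) x^7 = (1/30720) x^7
  k = 3: (-1)^3 / (3! * 6! * 2^9) x^9 = -1/(6*720*512) x^9 = (-1/2211840) x^9
  k = 4: (-1)^4 / (4! * 7! * 2^11) x^11 = 1/(24*5040*2048) x^11 = (1/247726080) x^11
Hence J_3(x) = x^11/247726080 - x^9/2211840 + x^7/30720 - x^5/768 + x^3/48 + ....

J_3(x); series = x^11/247726080 - x^9/2211840 + x^7/30720 - x^5/768 + x^3/48


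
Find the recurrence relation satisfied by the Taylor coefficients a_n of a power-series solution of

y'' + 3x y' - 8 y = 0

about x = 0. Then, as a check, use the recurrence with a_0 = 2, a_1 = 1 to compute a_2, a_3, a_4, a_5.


Substitute y = sum_n a_n x^n.
y''(x) has coefficient (n+2)(n+1) a_{n+2} at x^n;
3 x y'(x) has coefficient 3 n a_n at x^n (shift);
-8 y(x) has coefficient -8 a_n at x^n.
Matching x^n: (n+2)(n+1) a_{n+2} + (3n - 8) a_n = 0.
Thus a_{n+2} = (-3n + 8) / ((n+1)(n+2)) * a_n.

Check with a_0 = 2, a_1 = 1 (apply the recurrence for n = 0, 1, 2, 3): a_0 = 2, a_1 = 1, a_2 = 8, a_3 = 5/6, a_4 = 4/3, a_5 = -1/24.

a_(n+2) = (-3n + 8) / ((n+1)(n+2)) * a_n; check: a_0 = 2, a_1 = 1, a_2 = 8, a_3 = 5/6, a_4 = 4/3, a_5 = -1/24


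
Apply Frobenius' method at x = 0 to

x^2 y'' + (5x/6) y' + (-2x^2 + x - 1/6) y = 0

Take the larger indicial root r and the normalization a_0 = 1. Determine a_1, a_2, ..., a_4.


Write in Frobenius form y'' + (p(x)/x) y' + (q(x)/x^2) y = 0:
  p(x) = 5/6,  q(x) = -2x^2 + x - 1/6.
Indicial equation: r(r-1) + (5/6) r + (-1/6) = 0 -> roots r_1 = 1/2, r_2 = -1/3.
Take r = r_1 = 1/2. Let y(x) = x^r sum_{n>=0} a_n x^n with a_0 = 1.
Substitute y = x^r sum a_n x^n and match x^{r+n}. The recurrence is
  D(n) a_n + 1 a_{n-1} - 2 a_{n-2} = 0,  where D(n) = (r+n)(r+n-1) + (5/6)(r+n) + (-1/6).
  a_n = [-1 a_{n-1} + 2 a_{n-2}] / D(n).
Since the indicial polynomial factors as (r - r_1)(r - r_2), D(n) = (r_1 + n - r_1)(r_1 + n - r_2) = n(n + 5/6).
Evaluating step by step (a_0 = 1):
  n = 1: D(1) = 1(1 + 5/6) = 11/6; numerator = -1(1) = -1; a_1 = (-1)/(11/6) = -6/11
  n = 2: D(2) = 2(2 + 5/6) = 17/3; numerator = -1(-6/11) + 2(1) = 28/11; a_2 = (28/11)/(17/3) = 84/187
  n = 3: D(3) = 3(3 + 5/6) = 23/2; numerator = -1(84/187) + 2(-6/11) = -288/187; a_3 = (-288/187)/(23/2) = -576/4301
  n = 4: D(4) = 4(4 + 5/6) = 58/3; numerator = -1(-576/4301) + 2(84/187) = 4440/4301; a_4 = (4440/4301)/(58/3) = 6660/124729

r = 1/2; a_0 = 1; a_1 = -6/11; a_2 = 84/187; a_3 = -576/4301; a_4 = 6660/124729


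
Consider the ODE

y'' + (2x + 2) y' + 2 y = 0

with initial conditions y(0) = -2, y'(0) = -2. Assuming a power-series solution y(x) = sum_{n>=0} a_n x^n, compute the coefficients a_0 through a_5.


Ansatz: y(x) = sum_{n>=0} a_n x^n, so y'(x) = sum_{n>=1} n a_n x^(n-1) and y''(x) = sum_{n>=2} n(n-1) a_n x^(n-2).
Substitute into P(x) y'' + Q(x) y' + R(x) y = 0 with P(x) = 1, Q(x) = 2x + 2, R(x) = 2, and match powers of x.
Initial conditions: a_0 = -2, a_1 = -2.
Setting the coefficient of each power of x to zero and solving order by order (substituting the coefficients already found):
  x^0: 2 a_2 + 2 a_1 + 2 a_0 = 0  ->  2 a_2 = -2 a_1 - 2 a_0 = 8  ->  a_2 = 4
  x^1: 6 a_3 + 4 a_2 + 4 a_1 = 0  ->  6 a_3 = -4 a_2 - 4 a_1 = -8  ->  a_3 = -4/3
  x^2: 12 a_4 + 6 a_3 + 6 a_2 = 0  ->  12 a_4 = -6 a_3 - 6 a_2 = -16  ->  a_4 = -4/3
  x^3: 20 a_5 + 8 a_4 + 8 a_3 = 0  ->  20 a_5 = -8 a_4 - 8 a_3 = 64/3  ->  a_5 = 16/15
Truncated series: y(x) = -2 - 2 x + 4 x^2 - (4/3) x^3 - (4/3) x^4 + (16/15) x^5 + O(x^6).

a_0 = -2; a_1 = -2; a_2 = 4; a_3 = -4/3; a_4 = -4/3; a_5 = 16/15


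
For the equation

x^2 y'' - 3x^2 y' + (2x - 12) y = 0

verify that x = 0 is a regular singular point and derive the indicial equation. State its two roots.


Divide by x^2 to reach normal form y'' + P_1(x) y' + P_2(x) y = 0 with P_1(x) = -3 and P_2(x) = 2/x - 12/x^2.
x = 0 is a singular point because the y-coefficient 2/x - 12/x^2 has a pole at x = 0.
It is a regular singular point because x P_1(x) = p(x) = -3x and x^2 P_2(x) = q(x) = 2x - 12 are polynomials, hence analytic at x = 0.
p(0) = 0,  q(0) = -12.
Indicial equation: r(r-1) + p(0) r + q(0) = 0, i.e. r^2 + (p(0) - 1) r + q(0) = 0, i.e. r^2 - 1 r - 12 = 0.
Discriminant: (-1)^2 - 4(-12) = 49, so r = (1 ± 7)/2.
Solving: r_1 = 4, r_2 = -3.

indicial: r^2 - 1 r - 12 = 0; roots r_1 = 4, r_2 = -3


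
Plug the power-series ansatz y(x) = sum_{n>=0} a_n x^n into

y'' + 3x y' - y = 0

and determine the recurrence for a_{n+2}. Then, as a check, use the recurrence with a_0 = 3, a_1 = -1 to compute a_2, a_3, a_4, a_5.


Substitute y = sum_n a_n x^n.
y''(x) has coefficient (n+2)(n+1) a_{n+2} at x^n;
3 x y'(x) has coefficient 3 n a_n at x^n (shift);
-y(x) has coefficient -1 a_n at x^n.
Matching x^n: (n+2)(n+1) a_{n+2} + (3n - 1) a_n = 0.
Thus a_{n+2} = (-3n + 1) / ((n+1)(n+2)) * a_n.

Check with a_0 = 3, a_1 = -1 (apply the recurrence for n = 0, 1, 2, 3): a_0 = 3, a_1 = -1, a_2 = 3/2, a_3 = 1/3, a_4 = -5/8, a_5 = -2/15.

a_(n+2) = (-3n + 1) / ((n+1)(n+2)) * a_n; check: a_0 = 3, a_1 = -1, a_2 = 3/2, a_3 = 1/3, a_4 = -5/8, a_5 = -2/15


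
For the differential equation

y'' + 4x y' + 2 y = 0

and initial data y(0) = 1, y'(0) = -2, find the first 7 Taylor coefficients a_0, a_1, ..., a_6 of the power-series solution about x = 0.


Ansatz: y(x) = sum_{n>=0} a_n x^n, so y'(x) = sum_{n>=1} n a_n x^(n-1) and y''(x) = sum_{n>=2} n(n-1) a_n x^(n-2).
Substitute into P(x) y'' + Q(x) y' + R(x) y = 0 with P(x) = 1, Q(x) = 4x, R(x) = 2, and match powers of x.
Initial conditions: a_0 = 1, a_1 = -2.
Setting the coefficient of each power of x to zero and solving order by order (substituting the coefficients already found):
  x^0: 2 a_2 + 2 a_0 = 0  ->  2 a_2 = -2 a_0 = -2  ->  a_2 = -1
  x^1: 6 a_3 + 6 a_1 = 0  ->  6 a_3 = -6 a_1 = 12  ->  a_3 = 2
  x^2: 12 a_4 + 10 a_2 = 0  ->  12 a_4 = -10 a_2 = 10  ->  a_4 = 5/6
  x^3: 20 a_5 + 14 a_3 = 0  ->  20 a_5 = -14 a_3 = -28  ->  a_5 = -7/5
  x^4: 30 a_6 + 18 a_4 = 0  ->  30 a_6 = -18 a_4 = -15  ->  a_6 = -1/2
Truncated series: y(x) = 1 - 2 x - x^2 + 2 x^3 + (5/6) x^4 - (7/5) x^5 - (1/2) x^6 + O(x^7).

a_0 = 1; a_1 = -2; a_2 = -1; a_3 = 2; a_4 = 5/6; a_5 = -7/5; a_6 = -1/2


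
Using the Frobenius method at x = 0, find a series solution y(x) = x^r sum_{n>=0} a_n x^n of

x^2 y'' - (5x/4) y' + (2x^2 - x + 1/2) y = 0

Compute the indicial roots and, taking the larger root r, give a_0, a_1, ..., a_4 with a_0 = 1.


Write in Frobenius form y'' + (p(x)/x) y' + (q(x)/x^2) y = 0:
  p(x) = -5/4,  q(x) = 2x^2 - x + 1/2.
Indicial equation: r(r-1) + (-5/4) r + (1/2) = 0 -> roots r_1 = 2, r_2 = 1/4.
Take r = r_1 = 2. Let y(x) = x^r sum_{n>=0} a_n x^n with a_0 = 1.
Substitute y = x^r sum a_n x^n and match x^{r+n}. The recurrence is
  D(n) a_n - 1 a_{n-1} + 2 a_{n-2} = 0,  where D(n) = (r+n)(r+n-1) + (-5/4)(r+n) + (1/2).
  a_n = [1 a_{n-1} - 2 a_{n-2}] / D(n).
Since the indicial polynomial factors as (r - r_1)(r - r_2), D(n) = (r_1 + n - r_1)(r_1 + n - r_2) = n(n + 7/4).
Evaluating step by step (a_0 = 1):
  n = 1: D(1) = 1(1 + 7/4) = 11/4; numerator = 1(1) = 1; a_1 = (1)/(11/4) = 4/11
  n = 2: D(2) = 2(2 + 7/4) = 15/2; numerator = 1(4/11) - 2(1) = -18/11; a_2 = (-18/11)/(15/2) = -12/55
  n = 3: D(3) = 3(3 + 7/4) = 57/4; numerator = 1(-12/55) - 2(4/11) = -52/55; a_3 = (-52/55)/(57/4) = -208/3135
  n = 4: D(4) = 4(4 + 7/4) = 23; numerator = 1(-208/3135) - 2(-12/55) = 232/627; a_4 = (232/627)/(23) = 232/14421

r = 2; a_0 = 1; a_1 = 4/11; a_2 = -12/55; a_3 = -208/3135; a_4 = 232/14421


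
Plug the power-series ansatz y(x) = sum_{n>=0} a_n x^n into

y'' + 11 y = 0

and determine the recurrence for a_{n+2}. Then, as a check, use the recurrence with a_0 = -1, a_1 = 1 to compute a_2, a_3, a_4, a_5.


Substitute y = sum_n a_n x^n into y'' + (const) y = 0.
y''(x) = sum_{n>=0} (n+2)(n+1) a_{n+2} x^n.
The ODE becomes sum_n [(n+2)(n+1) a_{n+2} + 11 a_n] x^n = 0.
Setting each coefficient to zero gives the recurrence:
  (n+2)(n+1) a_{n+2} + 11 a_n = 0,
  a_{n+2} = -11 / ((n+1)(n+2)) a_n.

Check with a_0 = -1, a_1 = 1 (apply the recurrence for n = 0, 1, 2, 3): a_0 = -1, a_1 = 1, a_2 = 11/2, a_3 = -11/6, a_4 = -121/24, a_5 = 121/120.

a_{n+2} = -11/((n+1)(n+2)) * a_n; check: a_0 = -1, a_1 = 1, a_2 = 11/2, a_3 = -11/6, a_4 = -121/24, a_5 = 121/120


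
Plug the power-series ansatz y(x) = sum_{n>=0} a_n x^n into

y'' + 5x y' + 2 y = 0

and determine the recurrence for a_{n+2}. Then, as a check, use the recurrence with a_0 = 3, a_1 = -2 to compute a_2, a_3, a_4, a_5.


Substitute y = sum_n a_n x^n.
y''(x) has coefficient (n+2)(n+1) a_{n+2} at x^n;
5 x y'(x) has coefficient 5 n a_n at x^n (shift);
2 y(x) has coefficient 2 a_n at x^n.
Matching x^n: (n+2)(n+1) a_{n+2} + (5n + 2) a_n = 0.
Thus a_{n+2} = (-5n - 2) / ((n+1)(n+2)) * a_n.

Check with a_0 = 3, a_1 = -2 (apply the recurrence for n = 0, 1, 2, 3): a_0 = 3, a_1 = -2, a_2 = -3, a_3 = 7/3, a_4 = 3, a_5 = -119/60.

a_(n+2) = (-5n - 2) / ((n+1)(n+2)) * a_n; check: a_0 = 3, a_1 = -2, a_2 = -3, a_3 = 7/3, a_4 = 3, a_5 = -119/60


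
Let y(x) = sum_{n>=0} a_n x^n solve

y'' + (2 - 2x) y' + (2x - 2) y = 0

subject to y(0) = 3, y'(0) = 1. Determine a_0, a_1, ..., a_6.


Ansatz: y(x) = sum_{n>=0} a_n x^n, so y'(x) = sum_{n>=1} n a_n x^(n-1) and y''(x) = sum_{n>=2} n(n-1) a_n x^(n-2).
Substitute into P(x) y'' + Q(x) y' + R(x) y = 0 with P(x) = 1, Q(x) = 2 - 2x, R(x) = 2x - 2, and match powers of x.
Initial conditions: a_0 = 3, a_1 = 1.
Setting the coefficient of each power of x to zero and solving order by order (substituting the coefficients already found):
  x^0: 2 a_2 + 2 a_1 - 2 a_0 = 0  ->  2 a_2 = -2 a_1 + 2 a_0 = 4  ->  a_2 = 2
  x^1: 6 a_3 + 4 a_2 - 4 a_1 + 2 a_0 = 0  ->  6 a_3 = -4 a_2 + 4 a_1 - 2 a_0 = -10  ->  a_3 = -5/3
  x^2: 12 a_4 + 6 a_3 - 6 a_2 + 2 a_1 = 0  ->  12 a_4 = -6 a_3 + 6 a_2 - 2 a_1 = 20  ->  a_4 = 5/3
  x^3: 20 a_5 + 8 a_4 - 8 a_3 + 2 a_2 = 0  ->  20 a_5 = -8 a_4 + 8 a_3 - 2 a_2 = -92/3  ->  a_5 = -23/15
  x^4: 30 a_6 + 10 a_5 - 10 a_4 + 2 a_3 = 0  ->  30 a_6 = -10 a_5 + 10 a_4 - 2 a_3 = 106/3  ->  a_6 = 53/45
Truncated series: y(x) = 3 + x + 2 x^2 - (5/3) x^3 + (5/3) x^4 - (23/15) x^5 + (53/45) x^6 + O(x^7).

a_0 = 3; a_1 = 1; a_2 = 2; a_3 = -5/3; a_4 = 5/3; a_5 = -23/15; a_6 = 53/45


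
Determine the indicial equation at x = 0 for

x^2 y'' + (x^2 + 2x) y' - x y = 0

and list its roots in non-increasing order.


Divide by x^2 to reach normal form y'' + P_1(x) y' + P_2(x) y = 0 with P_1(x) = 1 + 2/x and P_2(x) = -1/x.
x = 0 is a singular point because the y'-coefficient 1 + 2/x has a pole at x = 0 and the y-coefficient -1/x has a pole at x = 0.
It is a regular singular point because x P_1(x) = p(x) = x + 2 and x^2 P_2(x) = q(x) = -x are polynomials, hence analytic at x = 0.
p(0) = 2,  q(0) = 0.
Indicial equation: r(r-1) + p(0) r + q(0) = 0, i.e. r^2 + (p(0) - 1) r + q(0) = 0, i.e. r^2 + 1 r = 0.
Discriminant: (1)^2 - 4(0) = 1, so r = (-1 ± 1)/2.
Solving: r_1 = 0, r_2 = -1.

indicial: r^2 + 1 r = 0; roots r_1 = 0, r_2 = -1


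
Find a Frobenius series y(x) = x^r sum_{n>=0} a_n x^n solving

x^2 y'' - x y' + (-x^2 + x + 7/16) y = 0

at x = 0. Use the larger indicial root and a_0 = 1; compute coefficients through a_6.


Write in Frobenius form y'' + (p(x)/x) y' + (q(x)/x^2) y = 0:
  p(x) = -1,  q(x) = -x^2 + x + 7/16.
Indicial equation: r(r-1) + (-1) r + (7/16) = 0 -> roots r_1 = 7/4, r_2 = 1/4.
Take r = r_1 = 7/4. Let y(x) = x^r sum_{n>=0} a_n x^n with a_0 = 1.
Substitute y = x^r sum a_n x^n and match x^{r+n}. The recurrence is
  D(n) a_n + 1 a_{n-1} - 1 a_{n-2} = 0,  where D(n) = (r+n)(r+n-1) + (-1)(r+n) + (7/16).
  a_n = [-1 a_{n-1} + 1 a_{n-2}] / D(n).
Since the indicial polynomial factors as (r - r_1)(r - r_2), D(n) = (r_1 + n - r_1)(r_1 + n - r_2) = n(n + 3/2).
Evaluating step by step (a_0 = 1):
  n = 1: D(1) = 1(1 + 3/2) = 5/2; numerator = -1(1) = -1; a_1 = (-1)/(5/2) = -2/5
  n = 2: D(2) = 2(2 + 3/2) = 7; numerator = -1(-2/5) + 1(1) = 7/5; a_2 = (7/5)/(7) = 1/5
  n = 3: D(3) = 3(3 + 3/2) = 27/2; numerator = -1(1/5) + 1(-2/5) = -3/5; a_3 = (-3/5)/(27/2) = -2/45
  n = 4: D(4) = 4(4 + 3/2) = 22; numerator = -1(-2/45) + 1(1/5) = 11/45; a_4 = (11/45)/(22) = 1/90
  n = 5: D(5) = 5(5 + 3/2) = 65/2; numerator = -1(1/90) + 1(-2/45) = -1/18; a_5 = (-1/18)/(65/2) = -1/585
  n = 6: D(6) = 6(6 + 3/2) = 45; numerator = -1(-1/585) + 1(1/90) = 1/78; a_6 = (1/78)/(45) = 1/3510

r = 7/4; a_0 = 1; a_1 = -2/5; a_2 = 1/5; a_3 = -2/45; a_4 = 1/90; a_5 = -1/585; a_6 = 1/3510


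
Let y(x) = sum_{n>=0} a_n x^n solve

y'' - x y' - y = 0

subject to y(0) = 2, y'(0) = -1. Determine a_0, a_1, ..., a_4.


Ansatz: y(x) = sum_{n>=0} a_n x^n, so y'(x) = sum_{n>=1} n a_n x^(n-1) and y''(x) = sum_{n>=2} n(n-1) a_n x^(n-2).
Substitute into P(x) y'' + Q(x) y' + R(x) y = 0 with P(x) = 1, Q(x) = -x, R(x) = -1, and match powers of x.
Initial conditions: a_0 = 2, a_1 = -1.
Setting the coefficient of each power of x to zero and solving order by order (substituting the coefficients already found):
  x^0: 2 a_2 - a_0 = 0  ->  2 a_2 = a_0 = 2  ->  a_2 = 1
  x^1: 6 a_3 - 2 a_1 = 0  ->  6 a_3 = 2 a_1 = -2  ->  a_3 = -1/3
  x^2: 12 a_4 - 3 a_2 = 0  ->  12 a_4 = 3 a_2 = 3  ->  a_4 = 1/4
Truncated series: y(x) = 2 - x + x^2 - (1/3) x^3 + (1/4) x^4 + O(x^5).

a_0 = 2; a_1 = -1; a_2 = 1; a_3 = -1/3; a_4 = 1/4


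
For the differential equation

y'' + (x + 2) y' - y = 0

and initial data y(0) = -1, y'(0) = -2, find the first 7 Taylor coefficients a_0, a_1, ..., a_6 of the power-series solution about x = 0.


Ansatz: y(x) = sum_{n>=0} a_n x^n, so y'(x) = sum_{n>=1} n a_n x^(n-1) and y''(x) = sum_{n>=2} n(n-1) a_n x^(n-2).
Substitute into P(x) y'' + Q(x) y' + R(x) y = 0 with P(x) = 1, Q(x) = x + 2, R(x) = -1, and match powers of x.
Initial conditions: a_0 = -1, a_1 = -2.
Setting the coefficient of each power of x to zero and solving order by order (substituting the coefficients already found):
  x^0: 2 a_2 + 2 a_1 - a_0 = 0  ->  2 a_2 = -2 a_1 + a_0 = 3  ->  a_2 = 3/2
  x^1: 6 a_3 + 4 a_2 = 0  ->  6 a_3 = -4 a_2 = -6  ->  a_3 = -1
  x^2: 12 a_4 + 6 a_3 + a_2 = 0  ->  12 a_4 = -6 a_3 - a_2 = 9/2  ->  a_4 = 3/8
  x^3: 20 a_5 + 8 a_4 + 2 a_3 = 0  ->  20 a_5 = -8 a_4 - 2 a_3 = -1  ->  a_5 = -1/20
  x^4: 30 a_6 + 10 a_5 + 3 a_4 = 0  ->  30 a_6 = -10 a_5 - 3 a_4 = -5/8  ->  a_6 = -1/48
Truncated series: y(x) = -1 - 2 x + (3/2) x^2 - x^3 + (3/8) x^4 - (1/20) x^5 - (1/48) x^6 + O(x^7).

a_0 = -1; a_1 = -2; a_2 = 3/2; a_3 = -1; a_4 = 3/8; a_5 = -1/20; a_6 = -1/48


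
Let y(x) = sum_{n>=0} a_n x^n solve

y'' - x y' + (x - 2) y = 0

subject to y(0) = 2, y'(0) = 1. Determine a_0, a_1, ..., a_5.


Ansatz: y(x) = sum_{n>=0} a_n x^n, so y'(x) = sum_{n>=1} n a_n x^(n-1) and y''(x) = sum_{n>=2} n(n-1) a_n x^(n-2).
Substitute into P(x) y'' + Q(x) y' + R(x) y = 0 with P(x) = 1, Q(x) = -x, R(x) = x - 2, and match powers of x.
Initial conditions: a_0 = 2, a_1 = 1.
Setting the coefficient of each power of x to zero and solving order by order (substituting the coefficients already found):
  x^0: 2 a_2 - 2 a_0 = 0  ->  2 a_2 = 2 a_0 = 4  ->  a_2 = 2
  x^1: 6 a_3 - 3 a_1 + a_0 = 0  ->  6 a_3 = 3 a_1 - a_0 = 1  ->  a_3 = 1/6
  x^2: 12 a_4 - 4 a_2 + a_1 = 0  ->  12 a_4 = 4 a_2 - a_1 = 7  ->  a_4 = 7/12
  x^3: 20 a_5 - 5 a_3 + a_2 = 0  ->  20 a_5 = 5 a_3 - a_2 = -7/6  ->  a_5 = -7/120
Truncated series: y(x) = 2 + x + 2 x^2 + (1/6) x^3 + (7/12) x^4 - (7/120) x^5 + O(x^6).

a_0 = 2; a_1 = 1; a_2 = 2; a_3 = 1/6; a_4 = 7/12; a_5 = -7/120


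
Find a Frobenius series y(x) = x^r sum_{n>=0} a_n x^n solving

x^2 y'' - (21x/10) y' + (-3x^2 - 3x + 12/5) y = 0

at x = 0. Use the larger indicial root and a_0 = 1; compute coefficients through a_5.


Write in Frobenius form y'' + (p(x)/x) y' + (q(x)/x^2) y = 0:
  p(x) = -21/10,  q(x) = -3x^2 - 3x + 12/5.
Indicial equation: r(r-1) + (-21/10) r + (12/5) = 0 -> roots r_1 = 8/5, r_2 = 3/2.
Take r = r_1 = 8/5. Let y(x) = x^r sum_{n>=0} a_n x^n with a_0 = 1.
Substitute y = x^r sum a_n x^n and match x^{r+n}. The recurrence is
  D(n) a_n - 3 a_{n-1} - 3 a_{n-2} = 0,  where D(n) = (r+n)(r+n-1) + (-21/10)(r+n) + (12/5).
  a_n = [3 a_{n-1} + 3 a_{n-2}] / D(n).
Since the indicial polynomial factors as (r - r_1)(r - r_2), D(n) = (r_1 + n - r_1)(r_1 + n - r_2) = n(n + 1/10).
Evaluating step by step (a_0 = 1):
  n = 1: D(1) = 1(1 + 1/10) = 11/10; numerator = 3(1) = 3; a_1 = (3)/(11/10) = 30/11
  n = 2: D(2) = 2(2 + 1/10) = 21/5; numerator = 3(30/11) + 3(1) = 123/11; a_2 = (123/11)/(21/5) = 205/77
  n = 3: D(3) = 3(3 + 1/10) = 93/10; numerator = 3(205/77) + 3(30/11) = 1245/77; a_3 = (1245/77)/(93/10) = 4150/2387
  n = 4: D(4) = 4(4 + 1/10) = 82/5; numerator = 3(4150/2387) + 3(205/77) = 2865/217; a_4 = (2865/217)/(82/5) = 14325/17794
  n = 5: D(5) = 5(5 + 1/10) = 51/2; numerator = 3(14325/17794) + 3(4150/2387) = 213375/27962; a_5 = (213375/27962)/(51/2) = 71125/237677

r = 8/5; a_0 = 1; a_1 = 30/11; a_2 = 205/77; a_3 = 4150/2387; a_4 = 14325/17794; a_5 = 71125/237677


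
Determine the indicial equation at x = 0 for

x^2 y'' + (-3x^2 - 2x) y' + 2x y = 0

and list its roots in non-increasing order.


Divide by x^2 to reach normal form y'' + P_1(x) y' + P_2(x) y = 0 with P_1(x) = -3 - 2/x and P_2(x) = 2/x.
x = 0 is a singular point because the y'-coefficient -3 - 2/x has a pole at x = 0 and the y-coefficient 2/x has a pole at x = 0.
It is a regular singular point because x P_1(x) = p(x) = -3x - 2 and x^2 P_2(x) = q(x) = 2x are polynomials, hence analytic at x = 0.
p(0) = -2,  q(0) = 0.
Indicial equation: r(r-1) + p(0) r + q(0) = 0, i.e. r^2 + (p(0) - 1) r + q(0) = 0, i.e. r^2 - 3 r = 0.
Discriminant: (-3)^2 - 4(0) = 9, so r = (3 ± 3)/2.
Solving: r_1 = 3, r_2 = 0.

indicial: r^2 - 3 r = 0; roots r_1 = 3, r_2 = 0


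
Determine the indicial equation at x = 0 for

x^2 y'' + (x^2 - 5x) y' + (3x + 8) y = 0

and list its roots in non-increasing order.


Divide by x^2 to reach normal form y'' + P_1(x) y' + P_2(x) y = 0 with P_1(x) = 1 - 5/x and P_2(x) = 3/x + 8/x^2.
x = 0 is a singular point because the y'-coefficient 1 - 5/x has a pole at x = 0 and the y-coefficient 3/x + 8/x^2 has a pole at x = 0.
It is a regular singular point because x P_1(x) = p(x) = x - 5 and x^2 P_2(x) = q(x) = 3x + 8 are polynomials, hence analytic at x = 0.
p(0) = -5,  q(0) = 8.
Indicial equation: r(r-1) + p(0) r + q(0) = 0, i.e. r^2 + (p(0) - 1) r + q(0) = 0, i.e. r^2 - 6 r + 8 = 0.
Discriminant: (-6)^2 - 4(8) = 4, so r = (6 ± 2)/2.
Solving: r_1 = 4, r_2 = 2.

indicial: r^2 - 6 r + 8 = 0; roots r_1 = 4, r_2 = 2


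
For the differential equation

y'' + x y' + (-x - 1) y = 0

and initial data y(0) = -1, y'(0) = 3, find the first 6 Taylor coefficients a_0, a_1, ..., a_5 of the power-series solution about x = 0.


Ansatz: y(x) = sum_{n>=0} a_n x^n, so y'(x) = sum_{n>=1} n a_n x^(n-1) and y''(x) = sum_{n>=2} n(n-1) a_n x^(n-2).
Substitute into P(x) y'' + Q(x) y' + R(x) y = 0 with P(x) = 1, Q(x) = x, R(x) = -x - 1, and match powers of x.
Initial conditions: a_0 = -1, a_1 = 3.
Setting the coefficient of each power of x to zero and solving order by order (substituting the coefficients already found):
  x^0: 2 a_2 - a_0 = 0  ->  2 a_2 = a_0 = -1  ->  a_2 = -1/2
  x^1: 6 a_3 - a_0 = 0  ->  6 a_3 = a_0 = -1  ->  a_3 = -1/6
  x^2: 12 a_4 + a_2 - a_1 = 0  ->  12 a_4 = -a_2 + a_1 = 7/2  ->  a_4 = 7/24
  x^3: 20 a_5 + 2 a_3 - a_2 = 0  ->  20 a_5 = -2 a_3 + a_2 = -1/6  ->  a_5 = -1/120
Truncated series: y(x) = -1 + 3 x - (1/2) x^2 - (1/6) x^3 + (7/24) x^4 - (1/120) x^5 + O(x^6).

a_0 = -1; a_1 = 3; a_2 = -1/2; a_3 = -1/6; a_4 = 7/24; a_5 = -1/120


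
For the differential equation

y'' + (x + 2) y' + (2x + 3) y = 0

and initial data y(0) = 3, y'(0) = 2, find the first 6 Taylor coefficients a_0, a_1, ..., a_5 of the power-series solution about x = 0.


Ansatz: y(x) = sum_{n>=0} a_n x^n, so y'(x) = sum_{n>=1} n a_n x^(n-1) and y''(x) = sum_{n>=2} n(n-1) a_n x^(n-2).
Substitute into P(x) y'' + Q(x) y' + R(x) y = 0 with P(x) = 1, Q(x) = x + 2, R(x) = 2x + 3, and match powers of x.
Initial conditions: a_0 = 3, a_1 = 2.
Setting the coefficient of each power of x to zero and solving order by order (substituting the coefficients already found):
  x^0: 2 a_2 + 2 a_1 + 3 a_0 = 0  ->  2 a_2 = -2 a_1 - 3 a_0 = -13  ->  a_2 = -13/2
  x^1: 6 a_3 + 4 a_2 + 4 a_1 + 2 a_0 = 0  ->  6 a_3 = -4 a_2 - 4 a_1 - 2 a_0 = 12  ->  a_3 = 2
  x^2: 12 a_4 + 6 a_3 + 5 a_2 + 2 a_1 = 0  ->  12 a_4 = -6 a_3 - 5 a_2 - 2 a_1 = 33/2  ->  a_4 = 11/8
  x^3: 20 a_5 + 8 a_4 + 6 a_3 + 2 a_2 = 0  ->  20 a_5 = -8 a_4 - 6 a_3 - 2 a_2 = -10  ->  a_5 = -1/2
Truncated series: y(x) = 3 + 2 x - (13/2) x^2 + 2 x^3 + (11/8) x^4 - (1/2) x^5 + O(x^6).

a_0 = 3; a_1 = 2; a_2 = -13/2; a_3 = 2; a_4 = 11/8; a_5 = -1/2


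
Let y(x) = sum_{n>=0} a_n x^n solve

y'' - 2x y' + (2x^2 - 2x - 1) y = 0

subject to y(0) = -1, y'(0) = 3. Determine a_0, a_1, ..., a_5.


Ansatz: y(x) = sum_{n>=0} a_n x^n, so y'(x) = sum_{n>=1} n a_n x^(n-1) and y''(x) = sum_{n>=2} n(n-1) a_n x^(n-2).
Substitute into P(x) y'' + Q(x) y' + R(x) y = 0 with P(x) = 1, Q(x) = -2x, R(x) = 2x^2 - 2x - 1, and match powers of x.
Initial conditions: a_0 = -1, a_1 = 3.
Setting the coefficient of each power of x to zero and solving order by order (substituting the coefficients already found):
  x^0: 2 a_2 - a_0 = 0  ->  2 a_2 = a_0 = -1  ->  a_2 = -1/2
  x^1: 6 a_3 - 3 a_1 - 2 a_0 = 0  ->  6 a_3 = 3 a_1 + 2 a_0 = 7  ->  a_3 = 7/6
  x^2: 12 a_4 - 5 a_2 - 2 a_1 + 2 a_0 = 0  ->  12 a_4 = 5 a_2 + 2 a_1 - 2 a_0 = 11/2  ->  a_4 = 11/24
  x^3: 20 a_5 - 7 a_3 - 2 a_2 + 2 a_1 = 0  ->  20 a_5 = 7 a_3 + 2 a_2 - 2 a_1 = 7/6  ->  a_5 = 7/120
Truncated series: y(x) = -1 + 3 x - (1/2) x^2 + (7/6) x^3 + (11/24) x^4 + (7/120) x^5 + O(x^6).

a_0 = -1; a_1 = 3; a_2 = -1/2; a_3 = 7/6; a_4 = 11/24; a_5 = 7/120


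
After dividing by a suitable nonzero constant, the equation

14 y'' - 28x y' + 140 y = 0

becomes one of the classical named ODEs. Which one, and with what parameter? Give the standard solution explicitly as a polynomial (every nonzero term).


All three coefficients share the factor 14; dividing through by 14 gives  y'' - 2x y' + 10 y = 0.
This matches the Hermite equation y'' - 2x y' + 2n y = 0 with 2n = 10, so n = 5; the polynomial solution is H_5(x).
With y = sum_k a_k x^k, matching x^k gives (k+2)(k+1) a_{k+2} = 2(k - n) a_k = 2(k - 5) a_k. The right side vanishes at k = 5, so the series with the parity of 5 terminates at degree 5.
Standard normalization: leading coefficient of H_n is 2^n, so a_5 = 2^5 = 32. Work downward with a_k = (k+1)(k+2) a_{k+2} / (2(k - n)):
  a_3 = (4)(5)(32) / (2(3 - 5)) = 640/(-4) = -160
  a_1 = (2)(3)(-160) / (2(1 - 5)) = -960/(-8) = 120
Hence H_5(x) = 32 x^5 - 160 x^3 + 120 x.

H_5(x); series = 32 x^5 - 160 x^3 + 120 x


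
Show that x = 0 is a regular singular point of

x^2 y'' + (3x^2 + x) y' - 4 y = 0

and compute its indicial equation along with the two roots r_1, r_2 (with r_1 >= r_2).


Divide by x^2 to reach normal form y'' + P_1(x) y' + P_2(x) y = 0 with P_1(x) = 3 + 1/x and P_2(x) = -4/x^2.
x = 0 is a singular point because the y'-coefficient 3 + 1/x has a pole at x = 0 and the y-coefficient -4/x^2 has a pole at x = 0.
It is a regular singular point because x P_1(x) = p(x) = 3x + 1 and x^2 P_2(x) = q(x) = -4 are polynomials, hence analytic at x = 0.
p(0) = 1,  q(0) = -4.
Indicial equation: r(r-1) + p(0) r + q(0) = 0, i.e. r^2 + (p(0) - 1) r + q(0) = 0, i.e. r^2 - 4 = 0.
Discriminant: (0)^2 - 4(-4) = 16, so r = (0 ± 4)/2.
Solving: r_1 = 2, r_2 = -2.

indicial: r^2 - 4 = 0; roots r_1 = 2, r_2 = -2


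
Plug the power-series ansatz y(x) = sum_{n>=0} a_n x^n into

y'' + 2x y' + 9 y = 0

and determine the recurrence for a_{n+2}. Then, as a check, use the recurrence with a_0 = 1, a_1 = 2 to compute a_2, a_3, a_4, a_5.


Substitute y = sum_n a_n x^n.
y''(x) has coefficient (n+2)(n+1) a_{n+2} at x^n;
2 x y'(x) has coefficient 2 n a_n at x^n (shift);
9 y(x) has coefficient 9 a_n at x^n.
Matching x^n: (n+2)(n+1) a_{n+2} + (2n + 9) a_n = 0.
Thus a_{n+2} = (-2n - 9) / ((n+1)(n+2)) * a_n.

Check with a_0 = 1, a_1 = 2 (apply the recurrence for n = 0, 1, 2, 3): a_0 = 1, a_1 = 2, a_2 = -9/2, a_3 = -11/3, a_4 = 39/8, a_5 = 11/4.

a_(n+2) = (-2n - 9) / ((n+1)(n+2)) * a_n; check: a_0 = 1, a_1 = 2, a_2 = -9/2, a_3 = -11/3, a_4 = 39/8, a_5 = 11/4


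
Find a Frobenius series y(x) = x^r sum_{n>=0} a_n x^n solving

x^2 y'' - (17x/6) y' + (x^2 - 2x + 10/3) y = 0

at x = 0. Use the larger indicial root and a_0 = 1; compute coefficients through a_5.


Write in Frobenius form y'' + (p(x)/x) y' + (q(x)/x^2) y = 0:
  p(x) = -17/6,  q(x) = x^2 - 2x + 10/3.
Indicial equation: r(r-1) + (-17/6) r + (10/3) = 0 -> roots r_1 = 5/2, r_2 = 4/3.
Take r = r_1 = 5/2. Let y(x) = x^r sum_{n>=0} a_n x^n with a_0 = 1.
Substitute y = x^r sum a_n x^n and match x^{r+n}. The recurrence is
  D(n) a_n - 2 a_{n-1} + 1 a_{n-2} = 0,  where D(n) = (r+n)(r+n-1) + (-17/6)(r+n) + (10/3).
  a_n = [2 a_{n-1} - 1 a_{n-2}] / D(n).
Since the indicial polynomial factors as (r - r_1)(r - r_2), D(n) = (r_1 + n - r_1)(r_1 + n - r_2) = n(n + 7/6).
Evaluating step by step (a_0 = 1):
  n = 1: D(1) = 1(1 + 7/6) = 13/6; numerator = 2(1) = 2; a_1 = (2)/(13/6) = 12/13
  n = 2: D(2) = 2(2 + 7/6) = 19/3; numerator = 2(12/13) - 1(1) = 11/13; a_2 = (11/13)/(19/3) = 33/247
  n = 3: D(3) = 3(3 + 7/6) = 25/2; numerator = 2(33/247) - 1(12/13) = -162/247; a_3 = (-162/247)/(25/2) = -324/6175
  n = 4: D(4) = 4(4 + 7/6) = 62/3; numerator = 2(-324/6175) - 1(33/247) = -1473/6175; a_4 = (-1473/6175)/(62/3) = -4419/382850
  n = 5: D(5) = 5(5 + 7/6) = 185/6; numerator = 2(-4419/382850) - 1(-324/6175) = 225/7657; a_5 = (225/7657)/(185/6) = 270/283309

r = 5/2; a_0 = 1; a_1 = 12/13; a_2 = 33/247; a_3 = -324/6175; a_4 = -4419/382850; a_5 = 270/283309


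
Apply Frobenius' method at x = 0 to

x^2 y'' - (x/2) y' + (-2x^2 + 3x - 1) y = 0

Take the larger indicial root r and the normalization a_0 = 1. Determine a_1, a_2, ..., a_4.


Write in Frobenius form y'' + (p(x)/x) y' + (q(x)/x^2) y = 0:
  p(x) = -1/2,  q(x) = -2x^2 + 3x - 1.
Indicial equation: r(r-1) + (-1/2) r + (-1) = 0 -> roots r_1 = 2, r_2 = -1/2.
Take r = r_1 = 2. Let y(x) = x^r sum_{n>=0} a_n x^n with a_0 = 1.
Substitute y = x^r sum a_n x^n and match x^{r+n}. The recurrence is
  D(n) a_n + 3 a_{n-1} - 2 a_{n-2} = 0,  where D(n) = (r+n)(r+n-1) + (-1/2)(r+n) + (-1).
  a_n = [-3 a_{n-1} + 2 a_{n-2}] / D(n).
Since the indicial polynomial factors as (r - r_1)(r - r_2), D(n) = (r_1 + n - r_1)(r_1 + n - r_2) = n(n + 5/2).
Evaluating step by step (a_0 = 1):
  n = 1: D(1) = 1(1 + 5/2) = 7/2; numerator = -3(1) = -3; a_1 = (-3)/(7/2) = -6/7
  n = 2: D(2) = 2(2 + 5/2) = 9; numerator = -3(-6/7) + 2(1) = 32/7; a_2 = (32/7)/(9) = 32/63
  n = 3: D(3) = 3(3 + 5/2) = 33/2; numerator = -3(32/63) + 2(-6/7) = -68/21; a_3 = (-68/21)/(33/2) = -136/693
  n = 4: D(4) = 4(4 + 5/2) = 26; numerator = -3(-136/693) + 2(32/63) = 1112/693; a_4 = (1112/693)/(26) = 556/9009

r = 2; a_0 = 1; a_1 = -6/7; a_2 = 32/63; a_3 = -136/693; a_4 = 556/9009


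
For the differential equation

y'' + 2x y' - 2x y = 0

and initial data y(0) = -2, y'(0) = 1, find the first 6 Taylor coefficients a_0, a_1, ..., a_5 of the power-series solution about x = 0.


Ansatz: y(x) = sum_{n>=0} a_n x^n, so y'(x) = sum_{n>=1} n a_n x^(n-1) and y''(x) = sum_{n>=2} n(n-1) a_n x^(n-2).
Substitute into P(x) y'' + Q(x) y' + R(x) y = 0 with P(x) = 1, Q(x) = 2x, R(x) = -2x, and match powers of x.
Initial conditions: a_0 = -2, a_1 = 1.
Setting the coefficient of each power of x to zero and solving order by order (substituting the coefficients already found):
  x^0: 2 a_2 = 0  ->  a_2 = 0
  x^1: 6 a_3 + 2 a_1 - 2 a_0 = 0  ->  6 a_3 = -2 a_1 + 2 a_0 = -6  ->  a_3 = -1
  x^2: 12 a_4 + 4 a_2 - 2 a_1 = 0  ->  12 a_4 = -4 a_2 + 2 a_1 = 2  ->  a_4 = 1/6
  x^3: 20 a_5 + 6 a_3 - 2 a_2 = 0  ->  20 a_5 = -6 a_3 + 2 a_2 = 6  ->  a_5 = 3/10
Truncated series: y(x) = -2 + x - x^3 + (1/6) x^4 + (3/10) x^5 + O(x^6).

a_0 = -2; a_1 = 1; a_2 = 0; a_3 = -1; a_4 = 1/6; a_5 = 3/10


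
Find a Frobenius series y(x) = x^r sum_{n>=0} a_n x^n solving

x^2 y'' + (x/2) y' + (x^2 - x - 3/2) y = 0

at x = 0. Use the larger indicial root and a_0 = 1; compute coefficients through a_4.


Write in Frobenius form y'' + (p(x)/x) y' + (q(x)/x^2) y = 0:
  p(x) = 1/2,  q(x) = x^2 - x - 3/2.
Indicial equation: r(r-1) + (1/2) r + (-3/2) = 0 -> roots r_1 = 3/2, r_2 = -1.
Take r = r_1 = 3/2. Let y(x) = x^r sum_{n>=0} a_n x^n with a_0 = 1.
Substitute y = x^r sum a_n x^n and match x^{r+n}. The recurrence is
  D(n) a_n - 1 a_{n-1} + 1 a_{n-2} = 0,  where D(n) = (r+n)(r+n-1) + (1/2)(r+n) + (-3/2).
  a_n = [1 a_{n-1} - 1 a_{n-2}] / D(n).
Since the indicial polynomial factors as (r - r_1)(r - r_2), D(n) = (r_1 + n - r_1)(r_1 + n - r_2) = n(n + 5/2).
Evaluating step by step (a_0 = 1):
  n = 1: D(1) = 1(1 + 5/2) = 7/2; numerator = 1(1) = 1; a_1 = (1)/(7/2) = 2/7
  n = 2: D(2) = 2(2 + 5/2) = 9; numerator = 1(2/7) - 1(1) = -5/7; a_2 = (-5/7)/(9) = -5/63
  n = 3: D(3) = 3(3 + 5/2) = 33/2; numerator = 1(-5/63) - 1(2/7) = -23/63; a_3 = (-23/63)/(33/2) = -46/2079
  n = 4: D(4) = 4(4 + 5/2) = 26; numerator = 1(-46/2079) - 1(-5/63) = 17/297; a_4 = (17/297)/(26) = 17/7722

r = 3/2; a_0 = 1; a_1 = 2/7; a_2 = -5/63; a_3 = -46/2079; a_4 = 17/7722
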